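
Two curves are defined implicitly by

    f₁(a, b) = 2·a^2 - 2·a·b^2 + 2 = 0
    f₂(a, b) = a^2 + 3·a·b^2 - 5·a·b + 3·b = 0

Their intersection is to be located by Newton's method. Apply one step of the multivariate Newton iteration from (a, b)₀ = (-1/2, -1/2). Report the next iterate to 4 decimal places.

At (-1/2, -1/2): F = (2.7500, -2.8750).
Jacobian J = [[4·a - 2·b^2, -4·a·b], [2·a + 3·b^2 - 5·b, 6·a·b - 5·a + 3]].
At the point, J = [[-2.5000, -1.0000], [2.2500, 7.0000]] (det J = -15.2500).
Solving J·Δ = −F gives Δ = (1.0738, 0.0656).
Then the next iterate is (a, b)₁ = (0.5738, -0.4344).

(0.5738, -0.4344)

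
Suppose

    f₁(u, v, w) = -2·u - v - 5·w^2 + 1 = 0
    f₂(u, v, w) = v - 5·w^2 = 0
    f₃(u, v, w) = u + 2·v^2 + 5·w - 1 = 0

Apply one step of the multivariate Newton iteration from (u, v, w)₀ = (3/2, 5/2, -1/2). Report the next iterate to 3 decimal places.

(-1.281, 1.781, -0.606)

At (3/2, 5/2, -1/2): F = (-5.750, 1.250, 10.500).
Jacobian J = [[-2, -1, -10·w], [0, 1, -10·w], [1, 4·v, 5]].
At the point, J = [[-2.000, -1.000, 5.000], [0.000, 1.000, 5.000], [1.000, 10.000, 5.000]] (det J = 80.000).
Solving J·Δ = −F gives Δ = (-2.781, -0.719, -0.106).
Then the next iterate is (u, v, w)₁ = (-1.281, 1.781, -0.606).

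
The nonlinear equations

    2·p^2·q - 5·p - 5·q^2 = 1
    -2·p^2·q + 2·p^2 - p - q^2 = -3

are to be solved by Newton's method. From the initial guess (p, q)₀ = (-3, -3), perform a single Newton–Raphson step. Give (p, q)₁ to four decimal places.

(-1.8424, -1.9768)

At (-3, -3): F = (-85.0000, 69.0000).
Jacobian J = [[4·p·q - 5, 2·p^2 - 10·q], [-4·p·q + 4·p - 1, -2·p^2 - 2·q]].
At the point, J = [[31.0000, 48.0000], [-49.0000, -12.0000]] (det J = 1980.0000).
Solving J·Δ = −F gives Δ = (1.1576, 1.0232).
Then the next iterate is (p, q)₁ = (-1.8424, -1.9768).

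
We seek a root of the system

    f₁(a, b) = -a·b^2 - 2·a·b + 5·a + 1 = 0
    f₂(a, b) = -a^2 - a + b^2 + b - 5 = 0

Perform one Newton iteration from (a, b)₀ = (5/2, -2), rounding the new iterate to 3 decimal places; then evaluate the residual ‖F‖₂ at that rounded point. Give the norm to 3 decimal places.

1.067

At (5/2, -2): F = (13.500, -11.750).
Jacobian J = [[-b^2 - 2·b + 5, -2·a·b - 2·a], [-2·a - 1, 2·b + 1]].
At the point, J = [[5.000, 5.000], [-6.000, -3.000]] (det J = 15.000).
Solving J·Δ = −F gives Δ = (-1.217, -1.483).
Then the next iterate is (a, b)₁ = (1.283, -3.483).
Re-evaluating at (1.283, -3.483): F = (0.78793, 0.71920), so ‖F‖₂ = 1.067.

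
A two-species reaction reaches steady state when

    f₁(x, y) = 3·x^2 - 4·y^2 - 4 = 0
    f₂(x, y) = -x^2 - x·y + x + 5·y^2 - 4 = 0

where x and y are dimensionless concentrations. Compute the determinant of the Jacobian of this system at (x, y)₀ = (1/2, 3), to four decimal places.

16.5000

J = [[6·x, -8·y], [-2·x - y + 1, -x + 10·y]].
At the point, J = [[3.0000, -24.0000], [-3.0000, 29.5000]].
det J = 16.5000.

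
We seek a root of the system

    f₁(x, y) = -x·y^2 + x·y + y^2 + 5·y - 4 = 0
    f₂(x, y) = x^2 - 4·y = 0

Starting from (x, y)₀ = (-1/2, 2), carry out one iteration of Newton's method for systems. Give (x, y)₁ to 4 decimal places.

(-2.5203, 0.5676)

At (-1/2, 2): F = (11.0000, -7.7500).
Jacobian J = [[-y^2 + y, -2·x·y + x + 2·y + 5], [2·x, -4]].
At the point, J = [[-2.0000, 10.5000], [-1.0000, -4.0000]] (det J = 18.5000).
Solving J·Δ = −F gives Δ = (-2.0203, -1.4324).
Then the next iterate is (x, y)₁ = (-2.5203, 0.5676).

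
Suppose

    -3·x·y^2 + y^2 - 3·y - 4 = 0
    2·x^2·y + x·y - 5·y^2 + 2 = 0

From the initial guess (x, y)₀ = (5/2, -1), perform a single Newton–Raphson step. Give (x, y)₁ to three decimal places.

(2.714, -0.186)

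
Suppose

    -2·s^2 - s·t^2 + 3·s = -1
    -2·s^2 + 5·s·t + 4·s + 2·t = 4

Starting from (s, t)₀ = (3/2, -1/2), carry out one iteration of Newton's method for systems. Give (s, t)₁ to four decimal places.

At (3/2, -1/2): F = (0.6250, -7.2500).
Jacobian J = [[-4·s - t^2 + 3, -2·s·t], [-4·s + 5·t + 4, 5·s + 2]].
At the point, J = [[-3.2500, 1.5000], [-4.5000, 9.5000]] (det J = -24.1250).
Solving J·Δ = −F gives Δ = (0.6969, 1.0933).
Then the next iterate is (s, t)₁ = (2.1969, 0.5933).

(2.1969, 0.5933)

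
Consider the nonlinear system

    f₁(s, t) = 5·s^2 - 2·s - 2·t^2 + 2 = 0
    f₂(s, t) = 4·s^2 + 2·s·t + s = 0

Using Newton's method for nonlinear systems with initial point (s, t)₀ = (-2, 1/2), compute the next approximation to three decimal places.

(-0.700, -1.050)

At (-2, 1/2): F = (25.500, 12.000).
Jacobian J = [[10·s - 2, -4·t], [8·s + 2·t + 1, 2·s]].
At the point, J = [[-22.000, -2.000], [-14.000, -4.000]] (det J = 60.000).
Solving J·Δ = −F gives Δ = (1.300, -1.550).
Then the next iterate is (s, t)₁ = (-0.700, -1.050).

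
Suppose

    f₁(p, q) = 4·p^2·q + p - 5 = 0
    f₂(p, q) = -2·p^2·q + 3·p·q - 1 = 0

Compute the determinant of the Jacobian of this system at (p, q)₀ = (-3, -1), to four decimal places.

-135.0000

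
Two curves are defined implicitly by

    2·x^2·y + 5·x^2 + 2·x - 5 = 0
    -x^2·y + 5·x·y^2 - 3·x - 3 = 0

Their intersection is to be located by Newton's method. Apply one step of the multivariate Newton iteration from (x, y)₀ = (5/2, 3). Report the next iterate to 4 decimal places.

(1.4708, 2.1933)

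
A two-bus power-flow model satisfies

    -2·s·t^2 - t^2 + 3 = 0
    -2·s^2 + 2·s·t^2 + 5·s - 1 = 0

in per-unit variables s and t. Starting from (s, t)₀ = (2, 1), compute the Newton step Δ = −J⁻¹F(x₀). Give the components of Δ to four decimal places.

(1.3077, -0.4615)

At (2, 1): F = (-2.0000, 5.0000).
Jacobian J = [[-2·t^2, -4·s·t - 2·t], [-4·s + 2·t^2 + 5, 4·s·t]].
At the point, J = [[-2.0000, -10.0000], [-1.0000, 8.0000]] (det J = -26.0000).
Solving J·Δ = −F gives Δ = (1.3077, -0.4615).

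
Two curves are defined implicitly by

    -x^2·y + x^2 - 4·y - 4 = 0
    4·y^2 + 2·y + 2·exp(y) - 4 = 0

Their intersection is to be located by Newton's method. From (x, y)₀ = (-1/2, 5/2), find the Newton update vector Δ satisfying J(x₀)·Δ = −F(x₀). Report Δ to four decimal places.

At (-1/2, 5/2): F = (-14.3750, 50.364988).
Jacobian J = [[-2·x·y + 2·x, -x^2 - 4], [0, 8·y + 2·exp(y) + 2]].
At the point, J = [[1.5000, -4.2500], [0.0000, 46.364988]] (det J = 69.547482).
Solving J·Δ = −F gives Δ = (6.5056, -1.0863).

(6.5056, -1.0863)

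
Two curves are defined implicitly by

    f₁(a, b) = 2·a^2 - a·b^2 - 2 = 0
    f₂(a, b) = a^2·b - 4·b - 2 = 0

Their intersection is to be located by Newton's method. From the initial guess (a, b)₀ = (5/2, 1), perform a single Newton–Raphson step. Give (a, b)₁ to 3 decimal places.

(2.075, 1.834)

At (5/2, 1): F = (8.000, 0.250).
Jacobian J = [[4·a - b^2, -2·a·b], [2·a·b, a^2 - 4]].
At the point, J = [[9.000, -5.000], [5.000, 2.250]] (det J = 45.250).
Solving J·Δ = −F gives Δ = (-0.425, 0.834).
Then the next iterate is (a, b)₁ = (2.075, 1.834).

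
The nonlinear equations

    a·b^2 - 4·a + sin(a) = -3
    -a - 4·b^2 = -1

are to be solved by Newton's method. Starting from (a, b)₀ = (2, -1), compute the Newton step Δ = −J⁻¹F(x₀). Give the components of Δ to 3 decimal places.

(-1.172, 0.478)

At (2, -1): F = (-2.09070, -5.000).
Jacobian J = [[b^2 + cos(a) - 4, 2·a·b], [-1, -8·b]].
At the point, J = [[-3.41615, -4.000], [-1.000, 8.000]] (det J = -31.32917).
Solving J·Δ = −F gives Δ = (-1.172, 0.478).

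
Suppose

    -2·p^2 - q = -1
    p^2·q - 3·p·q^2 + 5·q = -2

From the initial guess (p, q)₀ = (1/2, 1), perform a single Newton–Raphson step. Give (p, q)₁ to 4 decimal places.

(1.2115, -0.9231)

At (1/2, 1): F = (-0.5000, 5.7500).
Jacobian J = [[-4·p, -1], [2·p·q - 3·q^2, p^2 - 6·p·q + 5]].
At the point, J = [[-2.0000, -1.0000], [-2.0000, 2.2500]] (det J = -6.5000).
Solving J·Δ = −F gives Δ = (0.7115, -1.9231).
Then the next iterate is (p, q)₁ = (1.2115, -0.9231).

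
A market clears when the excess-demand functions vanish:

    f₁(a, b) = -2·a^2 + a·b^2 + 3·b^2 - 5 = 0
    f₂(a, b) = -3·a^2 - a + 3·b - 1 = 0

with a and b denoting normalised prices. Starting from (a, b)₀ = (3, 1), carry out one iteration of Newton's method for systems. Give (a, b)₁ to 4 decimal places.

At (3, 1): F = (-17.0000, -28.0000).
Jacobian J = [[-4·a + b^2, 2·a·b + 6·b], [-6·a - 1, 3]].
At the point, J = [[-11.0000, 12.0000], [-19.0000, 3.0000]] (det J = 195.0000).
Solving J·Δ = −F gives Δ = (-1.4615, 0.0769).
Then the next iterate is (a, b)₁ = (1.5385, 1.0769).

(1.5385, 1.0769)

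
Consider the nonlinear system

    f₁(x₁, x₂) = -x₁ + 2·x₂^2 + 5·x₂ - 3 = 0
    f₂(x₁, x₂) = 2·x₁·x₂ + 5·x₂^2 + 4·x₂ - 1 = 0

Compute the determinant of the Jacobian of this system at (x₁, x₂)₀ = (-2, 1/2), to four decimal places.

J = [[-1, 4·x₂ + 5], [2·x₂, 2·x₁ + 10·x₂ + 4]].
At the point, J = [[-1.0000, 7.0000], [1.0000, 5.0000]].
det J = -12.0000.

-12.0000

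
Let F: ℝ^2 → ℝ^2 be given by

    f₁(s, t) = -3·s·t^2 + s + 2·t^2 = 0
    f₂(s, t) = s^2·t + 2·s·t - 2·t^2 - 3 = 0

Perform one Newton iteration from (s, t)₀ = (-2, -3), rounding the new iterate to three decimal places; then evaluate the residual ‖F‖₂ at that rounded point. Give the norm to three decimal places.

At (-2, -3): F = (70.000, -21.000).
Jacobian J = [[-3·t^2 + 1, -6·s·t + 4·t], [2·s·t + 2·t, s^2 + 2·s - 4·t]].
At the point, J = [[-26.000, -48.000], [6.000, 12.000]] (det J = -24.000).
Solving J·Δ = −F gives Δ = (-7.000, 5.250).
Then the next iterate is (s, t)₁ = (-9.000, 2.250).
Re-evaluating at (-9.000, 2.250): F = (137.81250, 128.625), so ‖F‖₂ = 188.512.

188.512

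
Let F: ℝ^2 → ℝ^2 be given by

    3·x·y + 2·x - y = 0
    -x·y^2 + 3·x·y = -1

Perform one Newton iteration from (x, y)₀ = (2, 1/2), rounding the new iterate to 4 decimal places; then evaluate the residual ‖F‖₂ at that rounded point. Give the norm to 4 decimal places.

At (2, 1/2): F = (6.5000, 3.5000).
Jacobian J = [[3·y + 2, 3·x - 1], [-y^2 + 3·y, -2·x·y + 3·x]].
At the point, J = [[3.5000, 5.0000], [1.2500, 4.0000]] (det J = 7.7500).
Solving J·Δ = −F gives Δ = (-1.0968, -0.5323).
Then the next iterate is (x, y)₁ = (0.9032, -0.0323).
Re-evaluating at (0.9032, -0.0323): F = (1.751180, 0.911538), so ‖F‖₂ = 1.9742.

1.9742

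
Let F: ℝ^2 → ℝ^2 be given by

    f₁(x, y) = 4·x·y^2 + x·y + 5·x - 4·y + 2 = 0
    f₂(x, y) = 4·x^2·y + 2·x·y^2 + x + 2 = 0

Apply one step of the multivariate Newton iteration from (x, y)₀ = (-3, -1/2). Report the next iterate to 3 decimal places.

At (-3, -1/2): F = (-12.500, -20.500).
Jacobian J = [[4·y^2 + y + 5, 8·x·y + x - 4], [8·x·y + 2·y^2 + 1, 4·x^2 + 4·x·y]].
At the point, J = [[5.500, 5.000], [13.500, 42.000]] (det J = 163.500).
Solving J·Δ = −F gives Δ = (2.584, -0.343).
Then the next iterate is (x, y)₁ = (-0.416, -0.843).

(-0.416, -0.843)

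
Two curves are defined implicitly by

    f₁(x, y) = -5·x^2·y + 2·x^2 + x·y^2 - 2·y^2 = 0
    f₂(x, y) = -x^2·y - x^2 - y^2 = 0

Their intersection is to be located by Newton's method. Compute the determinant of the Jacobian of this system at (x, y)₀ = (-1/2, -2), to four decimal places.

J = [[-10·x·y + 4·x + y^2, -5·x^2 + 2·x·y - 4·y], [-2·x·y - 2·x, -x^2 - 2·y]].
At the point, J = [[-8.0000, 8.7500], [-1.0000, 3.7500]].
det J = -21.2500.

-21.2500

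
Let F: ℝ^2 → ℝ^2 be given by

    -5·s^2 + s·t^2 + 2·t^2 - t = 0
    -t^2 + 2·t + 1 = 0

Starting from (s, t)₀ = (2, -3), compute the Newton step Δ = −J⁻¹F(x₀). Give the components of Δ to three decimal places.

At (2, -3): F = (19.000, -14.000).
Jacobian J = [[-10·s + t^2, 2·s·t + 4·t - 1], [0, -2·t + 2]].
At the point, J = [[-11.000, -25.000], [0.000, 8.000]] (det J = -88.000).
Solving J·Δ = −F gives Δ = (-2.250, 1.750).

(-2.250, 1.750)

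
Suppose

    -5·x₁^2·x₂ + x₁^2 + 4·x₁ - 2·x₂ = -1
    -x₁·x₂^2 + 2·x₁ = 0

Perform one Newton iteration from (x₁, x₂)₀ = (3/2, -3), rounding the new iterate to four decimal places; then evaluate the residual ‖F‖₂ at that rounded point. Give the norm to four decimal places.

At (3/2, -3): F = (49.0000, -10.5000).
Jacobian J = [[-10·x₁·x₂ + 2·x₁ + 4, -5·x₁^2 - 2], [-x₂^2 + 2, -2·x₁·x₂]].
At the point, J = [[52.0000, -13.2500], [-7.0000, 9.0000]] (det J = 375.2500).
Solving J·Δ = −F gives Δ = (-0.8045, 0.5410).
Then the next iterate is (x₁, x₂)₁ = (0.6955, -2.4590).
Re-evaluating at (0.6955, -2.4590): F = (15.131061, -2.814467), so ‖F‖₂ = 15.3906.

15.3906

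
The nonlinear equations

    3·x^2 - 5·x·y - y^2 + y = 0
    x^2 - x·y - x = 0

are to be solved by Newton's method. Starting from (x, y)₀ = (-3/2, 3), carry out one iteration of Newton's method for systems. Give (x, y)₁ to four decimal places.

At (-3/2, 3): F = (23.2500, 8.2500).
Jacobian J = [[6·x - 5·y, -5·x - 2·y + 1], [2·x - y - 1, -x]].
At the point, J = [[-24.0000, 2.5000], [-7.0000, 1.5000]] (det J = -18.5000).
Solving J·Δ = −F gives Δ = (0.7703, -1.9054).
Then the next iterate is (x, y)₁ = (-0.7297, 1.0946).

(-0.7297, 1.0946)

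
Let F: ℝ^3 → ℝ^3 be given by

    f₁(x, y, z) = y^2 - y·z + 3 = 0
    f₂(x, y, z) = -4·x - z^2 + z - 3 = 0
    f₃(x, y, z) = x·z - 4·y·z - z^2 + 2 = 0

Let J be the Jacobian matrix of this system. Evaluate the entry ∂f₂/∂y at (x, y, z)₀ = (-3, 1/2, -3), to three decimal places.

∂f₂/∂y = 0.
At (-3, 1/2, -3) this is 0.000.

0.000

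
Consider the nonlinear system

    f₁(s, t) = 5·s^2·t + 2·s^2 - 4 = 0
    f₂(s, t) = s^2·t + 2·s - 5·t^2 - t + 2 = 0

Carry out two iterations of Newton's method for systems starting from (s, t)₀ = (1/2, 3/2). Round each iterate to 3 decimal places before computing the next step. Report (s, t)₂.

(0.804, 0.826)

At (1/2, 3/2): F = (-1.625, -9.375).
Jacobian J = [[10·s·t + 4·s, 5·s^2], [2·s·t + 2, s^2 - 10·t - 1]].
At the point, J = [[9.500, 1.250], [3.500, -15.750]] (det J = -154.000).
Solving J·Δ = −F gives Δ = (0.242, -0.541).
Then the next iterate is (s, t)₁ = (0.742, 0.959).
Round to (0.742, 0.959) and repeat: F = (-0.25892, -1.54541), J = [[10.08378, 2.75282], [3.42316, -10.03944]].
Δ = (0.062, -0.133), so (s, t)₂ = (0.804, 0.826).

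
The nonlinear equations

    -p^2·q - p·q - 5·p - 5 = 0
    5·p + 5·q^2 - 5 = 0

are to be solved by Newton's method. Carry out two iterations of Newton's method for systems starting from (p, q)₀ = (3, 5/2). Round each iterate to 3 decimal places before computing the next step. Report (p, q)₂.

(-0.238, 1.113)

At (3, 5/2): F = (-50.000, 41.250).
Jacobian J = [[-2·p·q - q - 5, -p^2 - p], [5, 10·q]].
At the point, J = [[-22.500, -12.000], [5.000, 25.000]] (det J = -502.500).
Solving J·Δ = −F gives Δ = (-1.502, -1.350).
Then the next iterate is (p, q)₁ = (1.498, 1.150).
Round to (1.498, 1.150) and repeat: F = (-16.79330, 9.10250), J = [[-9.59540, -3.74200], [5.000, 11.500]].
Δ = (-1.736, -0.037), so (p, q)₂ = (-0.238, 1.113).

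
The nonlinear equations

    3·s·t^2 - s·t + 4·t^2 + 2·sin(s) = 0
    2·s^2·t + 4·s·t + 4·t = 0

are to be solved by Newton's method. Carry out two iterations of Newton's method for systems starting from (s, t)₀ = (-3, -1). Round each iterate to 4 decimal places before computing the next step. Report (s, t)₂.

(-2.6635, 0.0957)

At (-3, -1): F = (-8.282240, -10.0000).
Jacobian J = [[3·t^2 - t + 2·cos(s), 6·s·t - s + 8·t], [4·s·t + 4·t, 2·s^2 + 4·s + 4]].
At the point, J = [[2.020015, 13.0000], [8.0000, 10.0000]] (det J = -83.799850).
Solving J·Δ = −F gives Δ = (0.5630, 0.5496).
Then the next iterate is (s, t)₁ = (-2.4370, -0.4504).
Round to (-2.4370, -0.4504) and repeat: F = (-3.064742, -2.760924), J = [[-0.464770, 5.419549], [2.588899, 6.129938]].
Δ = (-0.2265, 0.5461), so (s, t)₂ = (-2.6635, 0.0957).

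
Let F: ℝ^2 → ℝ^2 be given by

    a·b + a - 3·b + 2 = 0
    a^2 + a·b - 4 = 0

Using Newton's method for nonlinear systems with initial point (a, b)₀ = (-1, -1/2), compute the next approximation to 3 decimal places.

(-2.238, 0.095)

At (-1, -1/2): F = (3.000, -2.500).
Jacobian J = [[b + 1, a - 3], [2·a + b, a]].
At the point, J = [[0.500, -4.000], [-2.500, -1.000]] (det J = -10.500).
Solving J·Δ = −F gives Δ = (-1.238, 0.595).
Then the next iterate is (a, b)₁ = (-2.238, 0.095).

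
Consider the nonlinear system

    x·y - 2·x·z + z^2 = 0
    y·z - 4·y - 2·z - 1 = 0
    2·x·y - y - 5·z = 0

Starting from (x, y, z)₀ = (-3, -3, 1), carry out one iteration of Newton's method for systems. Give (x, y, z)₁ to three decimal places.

(-3.910, 0.866, -0.119)

At (-3, -3, 1): F = (16.000, 6.000, 16.000).
Jacobian J = [[y - 2·z, x, -2·x + 2·z], [0, z - 4, y - 2], [2·y, 2·x - 1, -5]].
At the point, J = [[-5.000, -3.000, 8.000], [0.000, -3.000, -5.000], [-6.000, -7.000, -5.000]] (det J = -134.000).
Solving J·Δ = −F gives Δ = (-0.910, 3.866, -1.119).
Then the next iterate is (x, y, z)₁ = (-3.910, 0.866, -0.119).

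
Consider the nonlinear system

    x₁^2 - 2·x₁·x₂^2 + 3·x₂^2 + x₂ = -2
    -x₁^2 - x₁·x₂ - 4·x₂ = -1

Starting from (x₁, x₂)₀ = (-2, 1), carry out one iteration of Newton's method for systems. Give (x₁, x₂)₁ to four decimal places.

(-0.5758, 0.6364)

At (-2, 1): F = (14.0000, -5.0000).
Jacobian J = [[2·x₁ - 2·x₂^2, -4·x₁·x₂ + 6·x₂ + 1], [-2·x₁ - x₂, -x₁ - 4]].
At the point, J = [[-6.0000, 15.0000], [3.0000, -2.0000]] (det J = -33.0000).
Solving J·Δ = −F gives Δ = (1.4242, -0.3636).
Then the next iterate is (x₁, x₂)₁ = (-0.5758, 0.6364).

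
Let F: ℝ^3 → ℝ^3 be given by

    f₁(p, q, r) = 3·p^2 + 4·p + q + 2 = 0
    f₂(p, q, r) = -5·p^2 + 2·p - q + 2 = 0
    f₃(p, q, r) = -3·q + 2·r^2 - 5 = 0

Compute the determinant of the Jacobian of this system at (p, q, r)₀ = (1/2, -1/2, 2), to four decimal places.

J = [[6·p + 4, 1, 0], [-10·p + 2, -1, 0], [0, -3, 4·r]].
At the point, J = [[7.0000, 1.0000, 0.0000], [-3.0000, -1.0000, 0.0000], [0.0000, -3.0000, 8.0000]].
det J = -32.0000.

-32.0000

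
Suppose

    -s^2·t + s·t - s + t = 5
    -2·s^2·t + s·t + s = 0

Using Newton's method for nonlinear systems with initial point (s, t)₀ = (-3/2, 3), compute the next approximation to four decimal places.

At (-3/2, 3): F = (-11.7500, -19.5000).
Jacobian J = [[-2·s·t + t - 1, -s^2 + s + 1], [-4·s·t + t + 1, -2·s^2 + s]].
At the point, J = [[11.0000, -2.7500], [22.0000, -6.0000]] (det J = -5.5000).
Solving J·Δ = −F gives Δ = (3.0682, 8.0000).
Then the next iterate is (s, t)₁ = (1.5682, 11.0000).

(1.5682, 11.0000)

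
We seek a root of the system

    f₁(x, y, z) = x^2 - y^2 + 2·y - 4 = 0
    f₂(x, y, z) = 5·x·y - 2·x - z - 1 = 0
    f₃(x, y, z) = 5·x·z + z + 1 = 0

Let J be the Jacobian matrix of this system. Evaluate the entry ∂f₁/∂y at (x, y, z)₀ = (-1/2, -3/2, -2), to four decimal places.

5.0000

∂f₁/∂y = -2·y + 2.
At (-1/2, -3/2, -2) this is 5.0000.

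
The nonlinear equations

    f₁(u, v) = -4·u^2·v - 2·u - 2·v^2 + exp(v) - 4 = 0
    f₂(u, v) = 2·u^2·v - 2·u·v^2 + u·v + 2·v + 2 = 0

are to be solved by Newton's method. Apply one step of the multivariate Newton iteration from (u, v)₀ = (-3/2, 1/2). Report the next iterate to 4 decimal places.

(-5.1197, -1.5136)

At (-3/2, 1/2): F = (-4.351279, 5.2500).
Jacobian J = [[-8·u·v - 2, -4·u^2 - 4·v + exp(v)], [4·u·v - 2·v^2 + v, 2·u^2 - 4·u·v + u + 2]].
At the point, J = [[4.0000, -9.351279], [-3.0000, 8.0000]] (det J = 3.946164).
Solving J·Δ = −F gives Δ = (-3.6197, -2.0136).
Then the next iterate is (u, v)₁ = (-5.1197, -1.5136).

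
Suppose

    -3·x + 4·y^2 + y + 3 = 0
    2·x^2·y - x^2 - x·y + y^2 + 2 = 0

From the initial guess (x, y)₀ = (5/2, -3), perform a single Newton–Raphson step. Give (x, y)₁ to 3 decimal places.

(1.876, -1.679)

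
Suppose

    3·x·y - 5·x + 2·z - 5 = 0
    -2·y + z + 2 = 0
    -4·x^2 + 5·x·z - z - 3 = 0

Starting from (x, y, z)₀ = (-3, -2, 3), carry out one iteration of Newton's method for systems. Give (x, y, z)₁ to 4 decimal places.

(-2.5850, 0.2870, -1.4260)

At (-3, -2, 3): F = (34.0000, 9.0000, -87.0000).
Jacobian J = [[3·y - 5, 3·x, 2], [0, -2, 1], [-8·x + 5·z, 0, 5·x - 1]].
At the point, J = [[-11.0000, -9.0000, 2.0000], [0.0000, -2.0000, 1.0000], [39.0000, 0.0000, -16.0000]] (det J = -547.0000).
Solving J·Δ = −F gives Δ = (0.4150, 2.2870, -4.4260).
Then the next iterate is (x, y, z)₁ = (-2.5850, 0.2870, -1.4260).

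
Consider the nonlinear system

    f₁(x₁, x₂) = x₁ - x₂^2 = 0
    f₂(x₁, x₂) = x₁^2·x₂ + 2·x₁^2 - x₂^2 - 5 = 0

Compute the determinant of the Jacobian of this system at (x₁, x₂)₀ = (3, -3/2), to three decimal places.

3.000

J = [[1, -2·x₂], [2·x₁·x₂ + 4·x₁, x₁^2 - 2·x₂]].
At the point, J = [[1.000, 3.000], [3.000, 12.000]].
det J = 3.000.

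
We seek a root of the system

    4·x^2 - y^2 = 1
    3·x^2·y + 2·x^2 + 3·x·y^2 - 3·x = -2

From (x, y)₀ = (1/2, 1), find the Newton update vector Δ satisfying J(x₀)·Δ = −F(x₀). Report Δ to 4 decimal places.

(-0.1100, -0.7200)

At (1/2, 1): F = (-1.0000, 3.2500).
Jacobian J = [[8·x, -2·y], [6·x·y + 4·x + 3·y^2 - 3, 3·x^2 + 6·x·y]].
At the point, J = [[4.0000, -2.0000], [5.0000, 3.7500]] (det J = 25.0000).
Solving J·Δ = −F gives Δ = (-0.1100, -0.7200).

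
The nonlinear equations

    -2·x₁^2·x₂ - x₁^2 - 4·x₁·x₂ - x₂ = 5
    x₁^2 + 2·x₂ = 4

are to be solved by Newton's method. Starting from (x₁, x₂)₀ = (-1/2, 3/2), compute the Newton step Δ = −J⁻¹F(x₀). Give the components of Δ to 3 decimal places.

At (-1/2, 3/2): F = (-4.500, -0.750).
Jacobian J = [[-4·x₁·x₂ - 2·x₁ - 4·x₂, -2·x₁^2 - 4·x₁ - 1], [2·x₁, 2]].
At the point, J = [[-2.000, 0.500], [-1.000, 2.000]] (det J = -3.500).
Solving J·Δ = −F gives Δ = (-2.464, -0.857).

(-2.464, -0.857)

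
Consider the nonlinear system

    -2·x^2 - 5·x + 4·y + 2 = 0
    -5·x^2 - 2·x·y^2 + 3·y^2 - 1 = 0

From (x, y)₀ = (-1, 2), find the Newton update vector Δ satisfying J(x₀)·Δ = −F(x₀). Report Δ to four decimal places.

At (-1, 2): F = (13.0000, 14.0000).
Jacobian J = [[-4·x - 5, 4], [-10·x - 2·y^2, -4·x·y + 6·y]].
At the point, J = [[-1.0000, 4.0000], [2.0000, 20.0000]] (det J = -28.0000).
Solving J·Δ = −F gives Δ = (7.2857, -1.4286).

(7.2857, -1.4286)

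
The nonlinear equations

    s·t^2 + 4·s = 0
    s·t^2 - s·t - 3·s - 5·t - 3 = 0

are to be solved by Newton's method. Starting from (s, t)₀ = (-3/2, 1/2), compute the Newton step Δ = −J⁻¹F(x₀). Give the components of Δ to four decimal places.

At (-3/2, 1/2): F = (-6.3750, -0.6250).
Jacobian J = [[t^2 + 4, 2·s·t], [t^2 - t - 3, 2·s·t - s - 5]].
At the point, J = [[4.2500, -1.5000], [-3.2500, -5.0000]] (det J = -26.1250).
Solving J·Δ = −F gives Δ = (1.1842, -0.8947).

(1.1842, -0.8947)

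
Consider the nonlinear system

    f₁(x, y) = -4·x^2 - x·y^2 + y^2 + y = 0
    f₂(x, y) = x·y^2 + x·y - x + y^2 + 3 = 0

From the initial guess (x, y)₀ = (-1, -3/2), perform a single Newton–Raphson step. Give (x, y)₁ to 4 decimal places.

(3.0714, 2.9821)

At (-1, -3/2): F = (-1.0000, 5.5000).
Jacobian J = [[-8·x - y^2, -2·x·y + 2·y + 1], [y^2 + y - 1, 2·x·y + x + 2·y]].
At the point, J = [[5.7500, -5.0000], [-0.2500, -1.0000]] (det J = -7.0000).
Solving J·Δ = −F gives Δ = (4.0714, 4.4821).
Then the next iterate is (x, y)₁ = (3.0714, 2.9821).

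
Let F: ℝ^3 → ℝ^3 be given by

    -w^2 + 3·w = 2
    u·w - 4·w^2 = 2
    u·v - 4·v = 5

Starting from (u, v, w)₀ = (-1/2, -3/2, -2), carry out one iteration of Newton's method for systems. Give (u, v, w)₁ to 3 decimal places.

(4.286, -2.706, -0.286)

At (-1/2, -3/2, -2): F = (-12.000, -17.000, 1.750).
Jacobian J = [[0, 0, -2·w + 3], [w, 0, u - 8·w], [v, u - 4, 0]].
At the point, J = [[0.000, 0.000, 7.000], [-2.000, 0.000, 15.500], [-1.500, -4.500, 0.000]] (det J = 63.000).
Solving J·Δ = −F gives Δ = (4.786, -1.206, 1.714).
Then the next iterate is (u, v, w)₁ = (4.286, -2.706, -0.286).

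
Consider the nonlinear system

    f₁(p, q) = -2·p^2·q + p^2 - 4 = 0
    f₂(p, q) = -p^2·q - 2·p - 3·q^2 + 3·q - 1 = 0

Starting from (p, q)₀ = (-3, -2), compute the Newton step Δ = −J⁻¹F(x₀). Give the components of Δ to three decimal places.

(0.778, 0.981)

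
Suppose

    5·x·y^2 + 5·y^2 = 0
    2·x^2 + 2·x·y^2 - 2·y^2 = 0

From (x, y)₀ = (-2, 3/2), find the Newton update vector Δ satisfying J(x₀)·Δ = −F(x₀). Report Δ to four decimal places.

At (-2, 3/2): F = (-11.2500, -5.5000).
Jacobian J = [[5·y^2, 10·x·y + 10·y], [4·x + 2·y^2, 4·x·y - 4·y]].
At the point, J = [[11.2500, -15.0000], [-3.5000, -18.0000]] (det J = -255.0000).
Solving J·Δ = −F gives Δ = (0.4706, -0.3971).

(0.4706, -0.3971)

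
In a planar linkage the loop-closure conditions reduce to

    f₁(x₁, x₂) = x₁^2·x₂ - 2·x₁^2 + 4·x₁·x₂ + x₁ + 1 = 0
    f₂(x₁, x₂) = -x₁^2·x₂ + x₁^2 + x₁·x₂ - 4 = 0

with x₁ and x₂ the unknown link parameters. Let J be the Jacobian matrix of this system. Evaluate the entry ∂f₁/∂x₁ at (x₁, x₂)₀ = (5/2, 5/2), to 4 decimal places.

13.5000

∂f₁/∂x₁ = 2·x₁·x₂ - 4·x₁ + 4·x₂ + 1.
At (5/2, 5/2) this is 13.5000.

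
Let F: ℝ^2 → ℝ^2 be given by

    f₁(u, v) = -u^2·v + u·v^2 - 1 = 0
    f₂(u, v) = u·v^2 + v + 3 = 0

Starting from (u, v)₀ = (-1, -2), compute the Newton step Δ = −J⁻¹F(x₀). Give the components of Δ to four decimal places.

(-0.5000, 1.0000)

At (-1, -2): F = (-3.0000, -3.0000).
Jacobian J = [[-2·u·v + v^2, -u^2 + 2·u·v], [v^2, 2·u·v + 1]].
At the point, J = [[0.0000, 3.0000], [4.0000, 5.0000]] (det J = -12.0000).
Solving J·Δ = −F gives Δ = (-0.5000, 1.0000).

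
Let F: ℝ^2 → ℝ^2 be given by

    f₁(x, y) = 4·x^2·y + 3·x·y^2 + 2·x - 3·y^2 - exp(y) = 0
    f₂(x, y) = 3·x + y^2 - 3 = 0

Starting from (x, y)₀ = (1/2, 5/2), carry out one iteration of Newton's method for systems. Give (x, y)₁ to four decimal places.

At (1/2, 5/2): F = (-18.057494, 4.7500).
Jacobian J = [[8·x·y + 3·y^2 + 2, 4·x^2 + 6·x·y - 6·y - exp(y)], [3, 2·y]].
At the point, J = [[30.7500, -18.682494], [3.0000, 5.0000]] (det J = 209.797482).
Solving J·Δ = −F gives Δ = (0.0074, -0.9544).
Then the next iterate is (x, y)₁ = (0.5074, 1.5456).

(0.5074, 1.5456)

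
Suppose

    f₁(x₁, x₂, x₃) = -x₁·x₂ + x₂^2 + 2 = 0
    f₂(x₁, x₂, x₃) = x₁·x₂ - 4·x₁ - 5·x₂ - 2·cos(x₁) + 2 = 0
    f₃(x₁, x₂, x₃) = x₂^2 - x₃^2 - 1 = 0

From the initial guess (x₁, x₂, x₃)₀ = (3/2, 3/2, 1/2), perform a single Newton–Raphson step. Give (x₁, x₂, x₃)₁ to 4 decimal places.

At (3/2, 3/2, 1/2): F = (2.0000, -9.391474, 1.0000).
Jacobian J = [[-x₂, -x₁ + 2·x₂, 0], [x₂ + 2·sin(x₁) - 4, x₁ - 5, 0], [0, 2·x₂, -2·x₃]].
At the point, J = [[-1.5000, 1.5000, 0.0000], [-0.505010, -3.5000, 0.0000], [0.0000, 3.0000, -1.0000]] (det J = -6.007515).
Solving J·Δ = −F gives Δ = (-1.1797, -2.5131, -6.5392).
Then the next iterate is (x₁, x₂, x₃)₁ = (0.3203, -1.0131, -6.0392).

(0.3203, -1.0131, -6.0392)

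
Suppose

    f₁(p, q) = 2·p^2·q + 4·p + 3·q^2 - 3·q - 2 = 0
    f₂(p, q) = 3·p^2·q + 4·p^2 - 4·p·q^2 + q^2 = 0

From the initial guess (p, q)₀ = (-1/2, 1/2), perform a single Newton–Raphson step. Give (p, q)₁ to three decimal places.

(0.737, 2.078)

At (-1/2, 1/2): F = (-4.500, 2.125).
Jacobian J = [[4·p·q + 4, 2·p^2 + 6·q - 3], [6·p·q + 8·p - 4·q^2, 3·p^2 - 8·p·q + 2·q]].
At the point, J = [[3.000, 0.500], [-6.500, 3.750]] (det J = 14.500).
Solving J·Δ = −F gives Δ = (1.237, 1.578).
Then the next iterate is (p, q)₁ = (0.737, 2.078).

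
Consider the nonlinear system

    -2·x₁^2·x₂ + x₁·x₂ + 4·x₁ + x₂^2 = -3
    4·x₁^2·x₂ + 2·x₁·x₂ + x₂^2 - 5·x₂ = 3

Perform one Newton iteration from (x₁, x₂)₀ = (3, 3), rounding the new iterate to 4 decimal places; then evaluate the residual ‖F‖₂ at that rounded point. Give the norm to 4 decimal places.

At (3, 3): F = (-21.0000, 117.0000).
Jacobian J = [[-4·x₁·x₂ + x₂ + 4, -2·x₁^2 + x₁ + 2·x₂], [8·x₁·x₂ + 2·x₂, 4·x₁^2 + 2·x₁ + 2·x₂ - 5]].
At the point, J = [[-29.0000, -9.0000], [78.0000, 43.0000]] (det J = -545.0000).
Solving J·Δ = −F gives Δ = (0.2752, -3.2202).
Then the next iterate is (x₁, x₂)₁ = (3.2752, -0.2202).
Re-evaluating at (3.2752, -0.2202): F = (20.152231, -12.741194), so ‖F‖₂ = 23.8422.

23.8422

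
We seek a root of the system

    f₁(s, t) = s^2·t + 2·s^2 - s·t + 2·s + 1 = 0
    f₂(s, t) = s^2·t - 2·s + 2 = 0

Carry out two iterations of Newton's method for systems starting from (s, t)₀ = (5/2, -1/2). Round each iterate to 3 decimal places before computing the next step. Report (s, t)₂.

(-0.041, -3.964)

At (5/2, -1/2): F = (16.625, -6.125).
Jacobian J = [[2·s·t + 4·s - t + 2, s^2 - s], [2·s·t - 2, s^2]].
At the point, J = [[10.000, 3.750], [-4.500, 6.250]] (det J = 79.375).
Solving J·Δ = −F gives Δ = (-1.598, -0.171).
Then the next iterate is (s, t)₁ = (0.902, -0.671).
Round to (0.902, -0.671) and repeat: F = (4.49052, -0.34993), J = [[5.06852, -0.08840], [-3.21048, 0.81360]].
Δ = (-0.943, -3.293), so (s, t)₂ = (-0.041, -3.964).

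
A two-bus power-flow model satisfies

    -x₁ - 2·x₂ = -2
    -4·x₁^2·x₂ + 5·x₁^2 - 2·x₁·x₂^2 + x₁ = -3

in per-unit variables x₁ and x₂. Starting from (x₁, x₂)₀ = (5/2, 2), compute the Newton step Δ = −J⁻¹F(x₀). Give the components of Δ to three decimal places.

At (5/2, 2): F = (-4.500, -33.250).
Jacobian J = [[-1, -2], [-8·x₁·x₂ + 10·x₁ - 2·x₂^2 + 1, -4·x₁^2 - 4·x₁·x₂]].
At the point, J = [[-1.000, -2.000], [-22.000, -45.000]] (det J = 1.000).
Solving J·Δ = −F gives Δ = (-136.000, 65.750).

(-136.000, 65.750)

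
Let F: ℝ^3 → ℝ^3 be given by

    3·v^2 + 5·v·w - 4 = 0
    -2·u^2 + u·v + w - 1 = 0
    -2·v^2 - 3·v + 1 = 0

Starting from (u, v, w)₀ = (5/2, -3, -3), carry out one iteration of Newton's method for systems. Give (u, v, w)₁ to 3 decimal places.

(1.023, -2.111, -0.422)

At (5/2, -3, -3): F = (68.000, -24.000, -8.000).
Jacobian J = [[0, 6·v + 5·w, 5·v], [-4·u + v, u, 1], [0, -4·v - 3, 0]].
At the point, J = [[0.000, -33.000, -15.000], [-13.000, 2.500, 1.000], [0.000, 9.000, 0.000]] (det J = 1755.000).
Solving J·Δ = −F gives Δ = (-1.477, 0.889, 2.578).
Then the next iterate is (u, v, w)₁ = (1.023, -2.111, -0.422).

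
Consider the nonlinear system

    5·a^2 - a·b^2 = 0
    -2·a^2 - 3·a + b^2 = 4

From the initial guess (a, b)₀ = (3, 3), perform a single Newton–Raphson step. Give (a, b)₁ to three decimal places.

(1.000, 1.667)

At (3, 3): F = (18.000, -22.000).
Jacobian J = [[10·a - b^2, -2·a·b], [-4·a - 3, 2·b]].
At the point, J = [[21.000, -18.000], [-15.000, 6.000]] (det J = -144.000).
Solving J·Δ = −F gives Δ = (-2.000, -1.333).
Then the next iterate is (a, b)₁ = (1.000, 1.667).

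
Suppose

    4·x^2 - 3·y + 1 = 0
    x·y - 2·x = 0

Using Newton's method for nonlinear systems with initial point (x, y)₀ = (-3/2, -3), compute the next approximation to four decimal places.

(0.5000, -4.6667)

At (-3/2, -3): F = (19.0000, 7.5000).
Jacobian J = [[8·x, -3], [y - 2, x]].
At the point, J = [[-12.0000, -3.0000], [-5.0000, -1.5000]] (det J = 3.0000).
Solving J·Δ = −F gives Δ = (2.0000, -1.6667).
Then the next iterate is (x, y)₁ = (0.5000, -4.6667).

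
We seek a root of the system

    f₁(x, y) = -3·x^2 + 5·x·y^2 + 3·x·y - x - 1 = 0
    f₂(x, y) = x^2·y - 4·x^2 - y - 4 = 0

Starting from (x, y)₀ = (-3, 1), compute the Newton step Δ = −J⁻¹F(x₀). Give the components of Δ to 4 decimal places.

(1.8182, -0.0909)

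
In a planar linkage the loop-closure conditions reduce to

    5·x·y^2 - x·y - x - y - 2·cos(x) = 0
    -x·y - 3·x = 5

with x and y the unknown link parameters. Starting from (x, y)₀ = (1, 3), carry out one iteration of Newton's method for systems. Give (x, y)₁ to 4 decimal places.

At (1, 3): F = (36.919395, -11.0000).
Jacobian J = [[5·y^2 - y + 2·sin(x) - 1, 10·x·y - x - 1], [-y - 3, -x]].
At the point, J = [[42.682942, 28.0000], [-6.0000, -1.0000]] (det J = 125.317058).
Solving J·Δ = −F gives Δ = (-2.1632, 1.9789).
Then the next iterate is (x, y)₁ = (-1.1632, 4.9789).

(-1.1632, 4.9789)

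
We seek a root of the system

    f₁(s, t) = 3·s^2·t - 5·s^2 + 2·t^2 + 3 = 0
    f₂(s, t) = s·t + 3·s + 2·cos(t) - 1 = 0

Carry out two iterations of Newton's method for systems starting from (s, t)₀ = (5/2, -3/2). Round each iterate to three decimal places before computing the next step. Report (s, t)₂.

(1.001, -1.719)

At (5/2, -3/2): F = (-51.875, 2.89147).
Jacobian J = [[6·s·t - 10·s, 3·s^2 + 4·t], [t + 3, s - 2·sin(t)]].
At the point, J = [[-47.500, 12.750], [1.500, 4.49499]] (det J = -232.63702).
Solving J·Δ = −F gives Δ = (-1.161, -0.256).
Then the next iterate is (s, t)₁ = (1.339, -1.756).
Round to (1.339, -1.756) and repeat: F = (-9.24264, 0.29742), J = [[-27.49770, -1.64524], [1.244, 3.30480]].
Δ = (-0.338, 0.037), so (s, t)₂ = (1.001, -1.719).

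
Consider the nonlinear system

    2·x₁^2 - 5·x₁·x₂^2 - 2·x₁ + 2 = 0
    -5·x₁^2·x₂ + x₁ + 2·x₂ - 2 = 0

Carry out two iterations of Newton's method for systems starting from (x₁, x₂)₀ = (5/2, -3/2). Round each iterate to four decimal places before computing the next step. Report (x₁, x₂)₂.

(1.1811, -0.8036)

At (5/2, -3/2): F = (-18.6250, 44.3750).
Jacobian J = [[4·x₁ - 5·x₂^2 - 2, -10·x₁·x₂], [-10·x₁·x₂ + 1, -5·x₁^2 + 2]].
At the point, J = [[-3.2500, 37.5000], [38.5000, -29.2500]] (det J = -1348.6875).
Solving J·Δ = −F gives Δ = (-0.8299, 0.4247).
Then the next iterate is (x₁, x₂)₁ = (1.6701, -1.0753).
Round to (1.6701, -1.0753) and repeat: F = (-5.417165, 12.515817), J = [[-1.100950, 17.958585], [18.958585, -11.946170]].
Δ = (-0.4890, 0.2717), so (x₁, x₂)₂ = (1.1811, -0.8036).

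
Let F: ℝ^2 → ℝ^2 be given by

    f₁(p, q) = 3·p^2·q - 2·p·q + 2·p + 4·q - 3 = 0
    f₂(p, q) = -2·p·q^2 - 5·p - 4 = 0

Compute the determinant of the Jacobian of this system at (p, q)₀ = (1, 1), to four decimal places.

11.0000

J = [[6·p·q - 2·q + 2, 3·p^2 - 2·p + 4], [-2·q^2 - 5, -4·p·q]].
At the point, J = [[6.0000, 5.0000], [-7.0000, -4.0000]].
det J = 11.0000.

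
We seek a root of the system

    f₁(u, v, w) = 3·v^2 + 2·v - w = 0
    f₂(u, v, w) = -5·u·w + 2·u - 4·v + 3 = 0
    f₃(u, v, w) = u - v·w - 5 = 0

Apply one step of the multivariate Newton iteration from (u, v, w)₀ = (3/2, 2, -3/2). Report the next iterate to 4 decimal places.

(-2.9588, 0.4921, -5.1103)

At (3/2, 2, -3/2): F = (17.5000, 9.2500, -0.5000).
Jacobian J = [[0, 6·v + 2, -1], [-5·w + 2, -4, -5·u], [1, -w, -v]].
At the point, J = [[0.0000, 14.0000, -1.0000], [9.5000, -4.0000, -7.5000], [1.0000, 1.5000, -2.0000]] (det J = 142.7500).
Solving J·Δ = −F gives Δ = (-4.4588, -1.5079, -3.6103).
Then the next iterate is (u, v, w)₁ = (-2.9588, 0.4921, -5.1103).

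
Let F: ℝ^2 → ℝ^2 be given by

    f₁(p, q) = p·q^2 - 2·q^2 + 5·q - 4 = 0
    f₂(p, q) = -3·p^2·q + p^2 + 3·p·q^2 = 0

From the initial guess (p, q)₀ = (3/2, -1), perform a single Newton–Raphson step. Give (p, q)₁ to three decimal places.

(2.149, 0.475)

At (3/2, -1): F = (-9.500, 13.500).
Jacobian J = [[q^2, 2·p·q - 4·q + 5], [-6·p·q + 2·p + 3·q^2, -3·p^2 + 6·p·q]].
At the point, J = [[1.000, 6.000], [15.000, -15.750]] (det J = -105.750).
Solving J·Δ = −F gives Δ = (0.649, 1.475).
Then the next iterate is (p, q)₁ = (2.149, 0.475).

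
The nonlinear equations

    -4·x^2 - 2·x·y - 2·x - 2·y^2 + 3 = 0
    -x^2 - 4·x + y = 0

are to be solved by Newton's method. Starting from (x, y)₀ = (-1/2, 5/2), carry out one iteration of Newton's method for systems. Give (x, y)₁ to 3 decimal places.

(0.542, 1.375)

At (-1/2, 5/2): F = (-7.000, 4.250).
Jacobian J = [[-8·x - 2·y - 2, -2·x - 4·y], [-2·x - 4, 1]].
At the point, J = [[-3.000, -9.000], [-3.000, 1.000]] (det J = -30.000).
Solving J·Δ = −F gives Δ = (1.042, -1.125).
Then the next iterate is (x, y)₁ = (0.542, 1.375).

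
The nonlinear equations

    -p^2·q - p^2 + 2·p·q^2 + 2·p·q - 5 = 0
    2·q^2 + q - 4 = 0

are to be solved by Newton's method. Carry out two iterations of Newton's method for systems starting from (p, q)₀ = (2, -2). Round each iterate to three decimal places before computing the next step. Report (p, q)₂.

At (2, -2): F = (7.000, 2.000).
Jacobian J = [[-2·p·q - 2·p + 2·q^2 + 2·q, -p^2 + 4·p·q + 2·p], [0, 4·q + 1]].
At the point, J = [[8.000, -16.000], [0.000, -7.000]] (det J = -56.000).
Solving J·Δ = −F gives Δ = (-0.304, 0.286).
Then the next iterate is (p, q)₁ = (1.696, -1.714).
Round to (1.696, -1.714) and repeat: F = (1.20488, 0.16159), J = [[4.86948, -11.11219], [0.000, -5.856]].
Δ = (-0.184, 0.028), so (p, q)₂ = (1.512, -1.686).

(1.512, -1.686)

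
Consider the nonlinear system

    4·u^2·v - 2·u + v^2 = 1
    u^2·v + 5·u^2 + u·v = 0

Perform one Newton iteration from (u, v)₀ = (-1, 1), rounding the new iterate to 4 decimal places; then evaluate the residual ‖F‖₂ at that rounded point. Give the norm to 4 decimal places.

At (-1, 1): F = (6.0000, 5.0000).
Jacobian J = [[8·u·v - 2, 4·u^2 + 2·v], [2·u·v + 10·u + v, u^2 + u]].
At the point, J = [[-10.0000, 6.0000], [-11.0000, 0.0000]] (det J = 66.0000).
Solving J·Δ = −F gives Δ = (0.4545, -0.2424).
Then the next iterate is (u, v)₁ = (-0.5455, 0.7576).
Re-evaluating at (-0.5455, 0.7576): F = (1.566715, 1.300020), so ‖F‖₂ = 2.0358.

2.0358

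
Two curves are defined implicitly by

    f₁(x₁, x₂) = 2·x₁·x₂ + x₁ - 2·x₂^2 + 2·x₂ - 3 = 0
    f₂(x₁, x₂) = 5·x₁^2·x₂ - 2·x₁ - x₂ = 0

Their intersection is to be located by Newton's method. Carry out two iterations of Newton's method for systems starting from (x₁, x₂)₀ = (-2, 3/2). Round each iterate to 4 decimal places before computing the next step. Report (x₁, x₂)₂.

At (-2, 3/2): F = (-12.5000, 32.5000).
Jacobian J = [[2·x₂ + 1, 2·x₁ - 4·x₂ + 2], [10·x₁·x₂ - 2, 5·x₁^2 - 1]].
At the point, J = [[4.0000, -8.0000], [-32.0000, 19.0000]] (det J = -180.0000).
Solving J·Δ = −F gives Δ = (0.1250, -1.5000).
Then the next iterate is (x₁, x₂)₁ = (-1.8750, 0.0000).
Round to (-1.8750, 0.0000) and repeat: F = (-4.8750, 3.7500), J = [[1.0000, -1.7500], [-2.0000, 16.578125]].
Δ = (5.6779, 0.4588), so (x₁, x₂)₂ = (3.8029, 0.4588).

(3.8029, 0.4588)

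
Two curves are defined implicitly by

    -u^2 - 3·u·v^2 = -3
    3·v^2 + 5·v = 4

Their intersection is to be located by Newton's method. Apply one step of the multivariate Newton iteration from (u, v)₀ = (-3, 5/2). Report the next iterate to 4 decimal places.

(-3.8676, 1.1375)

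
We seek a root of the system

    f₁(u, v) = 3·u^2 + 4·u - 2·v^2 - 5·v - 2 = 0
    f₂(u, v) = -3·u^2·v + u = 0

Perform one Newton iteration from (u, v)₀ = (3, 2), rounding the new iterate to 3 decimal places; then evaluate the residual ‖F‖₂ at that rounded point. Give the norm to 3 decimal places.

At (3, 2): F = (19.000, -51.000).
Jacobian J = [[6·u + 4, -4·v - 5], [-6·u·v + 1, -3·u^2]].
At the point, J = [[22.000, -13.000], [-35.000, -27.000]] (det J = -1049.000).
Solving J·Δ = −F gives Δ = (-1.121, -0.436).
Then the next iterate is (u, v)₁ = (1.879, 1.564).
Re-evaluating at (1.879, 1.564): F = (3.39573, -14.68677), so ‖F‖₂ = 15.074.

15.074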